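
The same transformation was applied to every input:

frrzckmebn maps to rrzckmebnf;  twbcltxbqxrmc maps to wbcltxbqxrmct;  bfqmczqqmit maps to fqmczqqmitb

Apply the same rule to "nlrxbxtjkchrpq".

Rule — move the first character to the end.
So "nlrxbxtjkchrpq" becomes "lrxbxtjkchrpqn".

lrxbxtjkchrpqn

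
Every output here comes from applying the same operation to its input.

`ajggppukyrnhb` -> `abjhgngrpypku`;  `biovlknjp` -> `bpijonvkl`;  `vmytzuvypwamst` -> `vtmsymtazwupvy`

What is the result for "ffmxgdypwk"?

Rule — take characters alternately from the front and the back (1st, last, 2nd, 2nd-last, ...).
So "ffmxgdypwk" becomes "fkfwmpxygd".

fkfwmpxygd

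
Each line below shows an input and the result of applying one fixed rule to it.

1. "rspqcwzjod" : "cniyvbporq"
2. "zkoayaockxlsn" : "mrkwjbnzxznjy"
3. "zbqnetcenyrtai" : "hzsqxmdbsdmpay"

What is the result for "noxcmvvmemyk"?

jxldluulbwnm

Looking at the pairs, the operation is to shift every letter 1 place backward in the alphabet (wrapping around), then reverse the string.
On "noxcmvvmemyk" that produces "jxldluulbwnm".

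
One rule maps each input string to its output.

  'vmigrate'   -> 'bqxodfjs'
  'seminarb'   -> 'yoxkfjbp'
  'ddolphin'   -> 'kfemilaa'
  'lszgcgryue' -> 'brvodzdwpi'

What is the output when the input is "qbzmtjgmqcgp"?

mdznjdgqjwyn

Rule — shift every letter 3 places backward in the alphabet (wrapping around), then reverse the string.
Applying both steps to "qbzmtjgmqcgp": "nywjqgdjnzdm", then "mdznjdgqjwyn".
(Check on "vmigrate": → "sjfdoxqb" → "bqxodfjs" ✓)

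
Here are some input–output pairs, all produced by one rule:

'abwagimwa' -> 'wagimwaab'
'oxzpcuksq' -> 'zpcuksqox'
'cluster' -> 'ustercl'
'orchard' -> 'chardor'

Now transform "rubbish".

bbishru

The rule is to move the first 2 characters to the end (rotate left by 2).
Applying that to "rubbish" gives "bbishru".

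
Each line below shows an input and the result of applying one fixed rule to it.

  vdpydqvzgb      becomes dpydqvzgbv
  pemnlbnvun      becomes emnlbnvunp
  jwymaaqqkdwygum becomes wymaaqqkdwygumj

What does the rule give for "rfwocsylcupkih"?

Rule — move the first character to the end.
Doing the same to "rfwocsylcupkih": "fwocsylcupkihr".

fwocsylcupkihr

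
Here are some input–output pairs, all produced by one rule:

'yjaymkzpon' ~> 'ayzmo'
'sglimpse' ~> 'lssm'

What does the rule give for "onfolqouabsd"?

The rule is to keep every other character starting from the first (positions 1st, 3rd, 5th, ...), then swap each adjacent pair of characters (1↔2, 3↔4, ...).
Applying that to "onfolqouabsd" gives "foolsa".

foolsa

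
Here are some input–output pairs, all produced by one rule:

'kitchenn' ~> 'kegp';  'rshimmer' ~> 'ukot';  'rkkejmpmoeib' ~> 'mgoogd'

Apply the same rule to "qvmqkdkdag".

Each output is the input with this applied: keep every other character starting from the second (positions 2nd, 4th, 6th, ...), then shift every letter 2 places forward in the alphabet (wrapping around).
For "qvmqkdkdag", step one produces "vqddg"; step two turns that into "xsffi".

xsffi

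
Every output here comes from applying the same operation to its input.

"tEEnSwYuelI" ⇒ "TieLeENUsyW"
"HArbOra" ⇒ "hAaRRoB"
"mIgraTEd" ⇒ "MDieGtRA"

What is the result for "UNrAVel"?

uLnERva

The rule is to flip the case of every letter, then take characters alternately from the front and the back (1st, last, 2nd, 2nd-last, ...).
Applying both steps to "UNrAVel": "unRavEL", then "uLnERva".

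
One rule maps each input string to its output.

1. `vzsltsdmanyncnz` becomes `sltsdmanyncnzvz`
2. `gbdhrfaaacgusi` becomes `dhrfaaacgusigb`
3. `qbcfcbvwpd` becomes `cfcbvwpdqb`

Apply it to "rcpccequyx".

pccequyxrc

The transformation: move the first 2 characters to the end (rotate left by 2).
Applying that to "rcpccequyx" gives "pccequyxrc".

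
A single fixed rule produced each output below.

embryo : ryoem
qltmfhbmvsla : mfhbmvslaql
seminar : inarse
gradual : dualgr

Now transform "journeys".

What's happening: move the first 2 characters to the end (rotate left by 2), then delete the first character.
On "journeys": the first step gives "urneysjo", and the second then gives "rneysjo".

rneysjo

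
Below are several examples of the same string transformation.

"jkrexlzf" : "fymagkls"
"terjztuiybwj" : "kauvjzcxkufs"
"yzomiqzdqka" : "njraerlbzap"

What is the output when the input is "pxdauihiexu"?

bvjijfyvqye

The pattern: shift every letter 1 place forward in the alphabet (wrapping around), then move the first 3 characters to the end (rotate left by 3).
Applying both steps to "pxdauihiexu": "qyebvjijfyv", then "bvjijfyvqye".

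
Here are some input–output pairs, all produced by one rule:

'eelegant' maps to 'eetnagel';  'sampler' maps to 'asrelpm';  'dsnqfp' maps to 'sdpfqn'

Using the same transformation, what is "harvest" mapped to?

ahtsevr

The transformation: reverse the string, then move the last 2 characters to the front (rotate right by 2).
Applying both steps to "harvest": "tsevrah", then "ahtsevr".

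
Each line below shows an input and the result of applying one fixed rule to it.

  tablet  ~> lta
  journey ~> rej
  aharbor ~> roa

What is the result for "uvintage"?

The transformation: move the first 2 characters to the end (rotate left by 2), then keep every other character starting from the second (positions 2nd, 4th, 6th, ...).
"uvintage" → "intageuv" → "naev".

naev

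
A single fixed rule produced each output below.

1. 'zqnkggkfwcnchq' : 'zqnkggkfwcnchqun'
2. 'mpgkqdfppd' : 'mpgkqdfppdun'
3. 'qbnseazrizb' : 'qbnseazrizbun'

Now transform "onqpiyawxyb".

onqpiyawxybun

The transformation: append "un".
For "onqpiyawxyb" the result is "onqpiyawxybun".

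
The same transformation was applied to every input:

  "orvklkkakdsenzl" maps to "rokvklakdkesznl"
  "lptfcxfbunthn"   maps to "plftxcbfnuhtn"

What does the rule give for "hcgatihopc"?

The rule is to swap each adjacent pair of characters (1↔2, 3↔4, ...).
Doing the same to "hcgatihopc": "chagitohcp".

chagitohcp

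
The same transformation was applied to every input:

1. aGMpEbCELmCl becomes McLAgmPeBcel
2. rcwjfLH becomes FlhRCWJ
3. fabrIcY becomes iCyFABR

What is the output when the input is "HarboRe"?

OrEhARB

The pattern: flip the case of every letter, then move the last 3 characters to the front (rotate right by 3).
Starting from "HarboRe": after the first operation, "hARBOrE"; after the second, "OrEhARB".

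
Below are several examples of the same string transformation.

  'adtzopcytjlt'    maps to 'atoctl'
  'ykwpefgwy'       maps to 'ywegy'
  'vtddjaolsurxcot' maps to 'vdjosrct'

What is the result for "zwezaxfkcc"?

zeafc

Rule — keep every other character starting from the first (positions 1st, 3rd, 5th, ...).
On "zwezaxfkcc" that produces "zeafc".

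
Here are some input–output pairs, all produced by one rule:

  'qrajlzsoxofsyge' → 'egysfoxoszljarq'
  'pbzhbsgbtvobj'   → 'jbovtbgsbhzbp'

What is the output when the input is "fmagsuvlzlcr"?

rclzlvusgamf

In each case the input is transformed by: reverse the string.
So "fmagsuvlzlcr" becomes "rclzlvusgamf".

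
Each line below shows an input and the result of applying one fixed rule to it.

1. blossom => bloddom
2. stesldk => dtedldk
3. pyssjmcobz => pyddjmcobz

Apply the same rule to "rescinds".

In each case the input is transformed by: replace every "s" with "d".
For "rescinds" the result is "redcindd".

redcindd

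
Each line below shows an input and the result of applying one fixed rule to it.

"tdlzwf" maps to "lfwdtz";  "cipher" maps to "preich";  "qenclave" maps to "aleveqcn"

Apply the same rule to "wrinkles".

In each case the input is transformed by: swap each adjacent pair of characters (1↔2, 3↔4, ...), then swap the front and back halves of the string.
For "wrinkles", step one produces "rwnilkse"; step two turns that into "lkserwni".

lkserwni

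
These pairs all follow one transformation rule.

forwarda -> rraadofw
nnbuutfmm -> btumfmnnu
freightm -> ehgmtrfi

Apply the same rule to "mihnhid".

hihdimn

The transformation: swap each adjacent pair of characters (1↔2, 3↔4, ...), then move the first 3 characters to the end (rotate left by 3).
Applying both steps to "mihnhid": "imnhihd", then "hihdimn".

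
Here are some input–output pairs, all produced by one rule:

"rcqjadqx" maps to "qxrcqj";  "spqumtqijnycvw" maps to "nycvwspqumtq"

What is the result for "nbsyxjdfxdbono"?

dbononbsyxjd

Rule — swap the front and back halves of the string, then delete the first 2 characters.
Working it through for "nbsyxjdfxdbono": intermediate "fxdbononbsyxjd", final "dbononbsyxjd".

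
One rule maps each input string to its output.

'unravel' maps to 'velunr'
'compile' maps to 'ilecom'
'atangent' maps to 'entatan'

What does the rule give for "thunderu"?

The pattern: move the last 3 characters to the front (rotate right by 3), then delete the last character.
Applying both steps to "thunderu": "eruthund", then "eruthun".
(Check on "compile": → "ilecomp" → "ilecom" ✓)

eruthun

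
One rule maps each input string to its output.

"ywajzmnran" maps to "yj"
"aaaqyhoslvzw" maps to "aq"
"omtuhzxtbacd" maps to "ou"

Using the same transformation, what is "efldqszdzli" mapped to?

ed

Each output is the input with this applied: keep one character in every 3, starting at position 1 (positions 1st, 4th, 7th, ...), then keep only the first 2 characters.
On "efldqszdzli": the first step gives "edzl", and the second then gives "ed".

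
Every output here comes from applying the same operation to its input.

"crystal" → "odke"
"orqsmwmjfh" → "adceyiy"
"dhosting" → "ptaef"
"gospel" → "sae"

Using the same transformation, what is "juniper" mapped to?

vgzu

In each case the input is transformed by: delete the last 3 characters, then shift every letter 12 places forward in the alphabet (wrapping around).
On "juniper": the first step gives "juni", and the second then gives "vgzu".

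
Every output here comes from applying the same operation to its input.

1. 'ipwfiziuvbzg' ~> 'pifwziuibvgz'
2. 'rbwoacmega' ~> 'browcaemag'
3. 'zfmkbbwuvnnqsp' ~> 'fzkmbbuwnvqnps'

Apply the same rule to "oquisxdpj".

qoiuxspdj

Rule — swap each adjacent pair of characters (1↔2, 3↔4, ...).
For "oquisxdpj" the result is "qoiuxspdj".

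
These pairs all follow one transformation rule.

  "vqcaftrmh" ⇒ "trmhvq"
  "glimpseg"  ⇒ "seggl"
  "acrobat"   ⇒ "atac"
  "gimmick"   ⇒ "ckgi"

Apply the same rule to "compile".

leco

The pattern: move the first 2 characters to the end (rotate left by 2), then delete the first 3 characters.
For "compile", step one produces "mpileco"; step two turns that into "leco".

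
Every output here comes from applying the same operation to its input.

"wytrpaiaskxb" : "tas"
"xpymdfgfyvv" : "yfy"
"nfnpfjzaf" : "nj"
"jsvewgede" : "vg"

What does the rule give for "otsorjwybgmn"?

The pattern: delete the last 2 characters, then keep one character in every 3, starting at position 3 (positions 3rd, 6th, 9th, ...).
Applying both steps to "otsorjwybgmn": "otsorjwybg", then "sjb".

sjb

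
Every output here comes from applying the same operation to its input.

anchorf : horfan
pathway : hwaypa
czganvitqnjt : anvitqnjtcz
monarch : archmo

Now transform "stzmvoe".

The pattern: move the first 2 characters to the end (rotate left by 2), then delete the first character.
For "stzmvoe", step one produces "zmvoest"; step two turns that into "mvoest".

mvoest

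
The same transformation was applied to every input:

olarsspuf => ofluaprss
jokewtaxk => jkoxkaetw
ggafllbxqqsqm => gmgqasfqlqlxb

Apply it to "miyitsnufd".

Looking at the pairs, the operation is to take characters alternately from the front and the back (1st, last, 2nd, 2nd-last, ...).
Doing the same to "miyitsnufd": "mdifyuints".

mdifyuints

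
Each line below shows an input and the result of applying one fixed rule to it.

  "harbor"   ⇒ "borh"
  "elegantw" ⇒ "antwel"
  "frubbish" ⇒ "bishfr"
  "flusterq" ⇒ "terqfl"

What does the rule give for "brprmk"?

rmkb

Looking at the pairs, the operation is to swap the front and back halves of the string, then delete the last 2 characters.
For "brprmk", step one produces "rmkbrp"; step two turns that into "rmkb".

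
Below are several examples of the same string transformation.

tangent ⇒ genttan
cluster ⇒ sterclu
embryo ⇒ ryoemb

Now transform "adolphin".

Each output is the input with this applied: move the first 3 characters to the end (rotate left by 3).
On "adolphin" that produces "lphinado".

lphinado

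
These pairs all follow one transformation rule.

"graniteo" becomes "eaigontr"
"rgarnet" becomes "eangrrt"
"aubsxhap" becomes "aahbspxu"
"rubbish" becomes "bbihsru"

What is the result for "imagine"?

eaigmin

In each case the input is transformed by: sort the characters into alphabetical order, then swap each adjacent pair of characters (1↔2, 3↔4, ...).
"imagine" → "aegiimn" → "eaigmin".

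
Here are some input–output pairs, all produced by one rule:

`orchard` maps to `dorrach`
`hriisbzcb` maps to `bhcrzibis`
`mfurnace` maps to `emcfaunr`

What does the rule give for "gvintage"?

eggvaitn

Rule — take characters alternately from the front and the back (1st, last, 2nd, 2nd-last, ...), then swap each adjacent pair of characters (1↔2, 3↔4, ...).
"gvintage" → "eggvaitn".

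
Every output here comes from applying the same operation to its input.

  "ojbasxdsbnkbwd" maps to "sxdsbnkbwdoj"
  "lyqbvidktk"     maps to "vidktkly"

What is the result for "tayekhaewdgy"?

What's happening: move the first 2 characters to the end (rotate left by 2), then delete the first 2 characters.
Starting from "tayekhaewdgy": after the first operation, "yekhaewdgyta"; after the second, "khaewdgyta".

khaewdgyta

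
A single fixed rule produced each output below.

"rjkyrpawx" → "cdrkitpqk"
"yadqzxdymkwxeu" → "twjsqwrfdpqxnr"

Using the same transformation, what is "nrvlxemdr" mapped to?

koeqxfwkg

What's happening: move the first character to the end, then shift every letter 7 places backward in the alphabet (wrapping around).
Applying both steps to "nrvlxemdr": "rvlxemdrn", then "koeqxfwkg".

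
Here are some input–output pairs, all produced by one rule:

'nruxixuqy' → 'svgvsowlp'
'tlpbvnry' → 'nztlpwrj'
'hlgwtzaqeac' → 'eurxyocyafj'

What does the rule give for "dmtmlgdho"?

Each output is the input with this applied: move the first 2 characters to the end (rotate left by 2), then shift every letter 2 places backward in the alphabet (wrapping around).
Applying both steps to "dmtmlgdho": "tmlgdhodm", then "rkjebfmbk".

rkjebfmbk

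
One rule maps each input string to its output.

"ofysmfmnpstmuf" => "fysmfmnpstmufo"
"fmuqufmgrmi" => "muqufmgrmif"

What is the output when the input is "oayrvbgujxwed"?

The transformation: move the first character to the end.
"oayrvbgujxwed" → "ayrvbgujxwedo".

ayrvbgujxwedo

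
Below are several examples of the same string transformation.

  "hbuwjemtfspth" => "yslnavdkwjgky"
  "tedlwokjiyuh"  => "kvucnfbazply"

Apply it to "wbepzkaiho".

Each output is the input with this applied: shift every letter 9 places backward in the alphabet (wrapping around).
"wbepzkaiho" → "nsvgqbrzyf".

nsvgqbrzyf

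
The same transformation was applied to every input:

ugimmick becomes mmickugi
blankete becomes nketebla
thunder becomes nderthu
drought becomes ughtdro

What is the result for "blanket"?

nketbla

In each case the input is transformed by: move the first 3 characters to the end (rotate left by 3).
For "blanket" the result is "nketbla".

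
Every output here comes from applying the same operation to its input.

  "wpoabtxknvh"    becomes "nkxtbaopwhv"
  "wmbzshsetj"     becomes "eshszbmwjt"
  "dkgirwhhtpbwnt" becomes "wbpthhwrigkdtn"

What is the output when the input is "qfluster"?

In each case the input is transformed by: move the last 2 characters to the front (rotate right by 2), then reverse the string.
Applying both steps to "qfluster": "erqflust", then "tsulfqre".
(Check on "wpoabtxknvh": → "vhwpoabtxkn" → "nkxtbaopwhv" ✓)

tsulfqre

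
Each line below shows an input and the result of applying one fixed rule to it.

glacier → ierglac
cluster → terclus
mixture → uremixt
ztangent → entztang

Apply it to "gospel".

Each output is the input with this applied: move the last 3 characters to the front (rotate right by 3).
For "gospel" the result is "pelgos".

pelgos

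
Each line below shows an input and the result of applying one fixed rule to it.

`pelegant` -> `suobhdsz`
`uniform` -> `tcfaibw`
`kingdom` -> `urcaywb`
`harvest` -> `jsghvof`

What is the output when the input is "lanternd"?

In each case the input is transformed by: shift every letter 12 places backward in the alphabet (wrapping around), then move the first 3 characters to the end (rotate left by 3).
For "lanternd", step one produces "zobhsfbr"; step two turns that into "hsfbrzob".

hsfbrzob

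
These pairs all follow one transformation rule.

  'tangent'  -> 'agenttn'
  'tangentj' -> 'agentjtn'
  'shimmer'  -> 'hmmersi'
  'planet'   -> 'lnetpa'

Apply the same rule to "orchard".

The rule is to move the first 2 characters to the end (rotate left by 2), then swap the first and last characters.
For "orchard", step one produces "chardor"; step two turns that into "rhardoc".
(Check on "tangent": → "ngentta" → "agenttn" ✓)

rhardoc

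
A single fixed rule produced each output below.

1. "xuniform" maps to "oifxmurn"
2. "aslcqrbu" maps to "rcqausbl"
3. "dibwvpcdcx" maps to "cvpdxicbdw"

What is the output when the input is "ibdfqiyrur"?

The transformation: take characters alternately from the front and the back (1st, last, 2nd, 2nd-last, ...), then move the last 3 characters to the front (rotate right by 3).
Working it through for "ibdfqiyrur": intermediate "irbudrfyqi", final "yqiirbudrf".

yqiirbudrf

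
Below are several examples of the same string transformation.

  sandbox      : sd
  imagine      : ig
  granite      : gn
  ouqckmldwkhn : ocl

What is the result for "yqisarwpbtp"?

The pattern: keep one character in every 3, starting at position 1 (positions 1st, 4th, 7th, ...), then delete the last character.
Applying both steps to "yqisarwpbtp": "yswt", then "ysw".

ysw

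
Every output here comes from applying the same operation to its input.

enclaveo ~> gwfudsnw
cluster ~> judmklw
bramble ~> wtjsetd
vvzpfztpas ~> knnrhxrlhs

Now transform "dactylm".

evsulqd

Rule — move the last character to the front, then shift every letter 8 places backward in the alphabet (wrapping around).
On "dactylm": the first step gives "mdactyl", and the second then gives "evsulqd".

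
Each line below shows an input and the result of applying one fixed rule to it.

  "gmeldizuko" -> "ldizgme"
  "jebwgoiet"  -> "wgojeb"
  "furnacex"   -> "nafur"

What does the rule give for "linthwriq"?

The transformation: delete the last 3 characters, then move the first 3 characters to the end (rotate left by 3).
"linthwriq" → "linthw" → "thwlin".

thwlin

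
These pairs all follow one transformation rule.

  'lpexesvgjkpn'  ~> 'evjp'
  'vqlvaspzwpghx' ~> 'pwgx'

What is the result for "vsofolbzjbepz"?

The pattern: keep every other character starting from the first (positions 1st, 3rd, 5th, ...), then keep only the last 4 characters.
Starting from "vsofolbzjbepz": after the first operation, "voobjez"; after the second, "bjez".

bjez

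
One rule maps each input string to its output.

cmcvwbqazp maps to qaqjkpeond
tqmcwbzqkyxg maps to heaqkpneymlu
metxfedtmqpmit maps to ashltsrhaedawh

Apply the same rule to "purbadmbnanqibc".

difporapbobewpq

Each output is the input with this applied: shift every letter 12 places backward in the alphabet (wrapping around).
So "purbadmbnanqibc" becomes "difporapbobewpq".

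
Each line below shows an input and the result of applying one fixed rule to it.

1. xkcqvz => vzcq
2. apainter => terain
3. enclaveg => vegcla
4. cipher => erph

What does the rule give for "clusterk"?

The pattern: delete the first 2 characters, then swap the front and back halves of the string.
For "clusterk", step one produces "usterk"; step two turns that into "erkust".

erkust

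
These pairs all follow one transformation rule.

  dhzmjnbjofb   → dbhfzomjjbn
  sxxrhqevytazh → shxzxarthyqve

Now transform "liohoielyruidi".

liidoihuoriyel

What's happening: take characters alternately from the front and the back (1st, last, 2nd, 2nd-last, ...).
On "liohoielyruidi" that produces "liidoihuoriyel".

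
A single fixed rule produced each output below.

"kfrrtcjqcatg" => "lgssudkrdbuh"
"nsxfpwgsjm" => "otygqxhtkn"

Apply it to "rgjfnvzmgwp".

shkgowanhxq

Looking at the pairs, the operation is to shift every letter 1 place forward in the alphabet (wrapping around).
Doing the same to "rgjfnvzmgwp": "shkgowanhxq".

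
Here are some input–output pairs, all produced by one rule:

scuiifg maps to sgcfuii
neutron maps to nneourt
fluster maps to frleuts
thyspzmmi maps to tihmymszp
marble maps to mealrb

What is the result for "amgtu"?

aumtg

The rule is to take characters alternately from the front and the back (1st, last, 2nd, 2nd-last, ...).
"amgtu" → "aumtg".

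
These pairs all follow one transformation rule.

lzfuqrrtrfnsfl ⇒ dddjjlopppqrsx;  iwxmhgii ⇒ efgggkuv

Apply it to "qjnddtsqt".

The rule is to sort the characters into alphabetical order, then shift every letter 2 places backward in the alphabet (wrapping around).
Doing the same to "qjnddtsqt": "bbhlooqrr".

bbhlooqrr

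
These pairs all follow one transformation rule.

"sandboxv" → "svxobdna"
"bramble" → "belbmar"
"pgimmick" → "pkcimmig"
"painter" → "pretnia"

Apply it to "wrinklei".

Looking at the pairs, the operation is to move the first character to the end, then reverse the string.
"wrinklei" → "wielknir".

wielknir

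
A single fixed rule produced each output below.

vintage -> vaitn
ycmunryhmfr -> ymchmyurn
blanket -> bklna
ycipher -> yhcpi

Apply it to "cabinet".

cnaib

The pattern: delete the last 2 characters, then take characters alternately from the front and the back (1st, last, 2nd, 2nd-last, ...).
On "cabinet": the first step gives "cabin", and the second then gives "cnaib".
(Check on "vintage": → "vinta" → "vaitn" ✓)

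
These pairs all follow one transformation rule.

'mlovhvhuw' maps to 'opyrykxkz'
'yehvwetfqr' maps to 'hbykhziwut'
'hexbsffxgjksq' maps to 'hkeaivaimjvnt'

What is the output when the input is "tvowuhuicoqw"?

The rule is to shift every letter 3 places forward in the alphabet (wrapping around), then swap each adjacent pair of characters (1↔2, 3↔4, ...).
On "tvowuhuicoqw": the first step gives "wyrzxkxlfrtz", and the second then gives "ywzrkxlxrfzt".

ywzrkxlxrfzt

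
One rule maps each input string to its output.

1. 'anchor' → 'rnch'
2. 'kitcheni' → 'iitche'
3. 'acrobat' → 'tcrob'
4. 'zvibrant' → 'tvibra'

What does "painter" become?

Each output is the input with this applied: swap the first and last characters, then delete the last 2 characters.
Applying both steps to "painter": "raintep", then "raint".

raint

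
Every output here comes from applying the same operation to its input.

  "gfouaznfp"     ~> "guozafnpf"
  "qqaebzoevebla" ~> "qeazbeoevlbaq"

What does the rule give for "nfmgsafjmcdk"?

The transformation: swap each adjacent pair of characters (1↔2, 3↔4, ...), then move the first character to the end.
For "nfmgsafjmcdk" the result is "ngmasjfcmkdf".

ngmasjfcmkdf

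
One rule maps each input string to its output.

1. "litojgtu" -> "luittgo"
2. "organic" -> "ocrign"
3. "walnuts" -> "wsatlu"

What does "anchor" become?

arnoc

The rule is to take characters alternately from the front and the back (1st, last, 2nd, 2nd-last, ...), then delete the last character.
On "anchor": the first step gives "arnoch", and the second then gives "arnoc".
(Check on "walnuts": → "wsatlun" → "wsatlu" ✓)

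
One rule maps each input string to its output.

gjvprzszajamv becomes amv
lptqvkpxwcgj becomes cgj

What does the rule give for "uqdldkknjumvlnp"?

The pattern: keep only the last 3 characters.
So "uqdldkknjumvlnp" becomes "lnp".

lnp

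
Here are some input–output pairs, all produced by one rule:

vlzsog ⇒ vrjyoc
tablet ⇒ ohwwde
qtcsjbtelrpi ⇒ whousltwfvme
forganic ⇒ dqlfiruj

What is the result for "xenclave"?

odyhahqf

Looking at the pairs, the operation is to shift every letter 3 places forward in the alphabet (wrapping around), then swap the front and back halves of the string.
Doing the same to "xenclave": "odyhahqf".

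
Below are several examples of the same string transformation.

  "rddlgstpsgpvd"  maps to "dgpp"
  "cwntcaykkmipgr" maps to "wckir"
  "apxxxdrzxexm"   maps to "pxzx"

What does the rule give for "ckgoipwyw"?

The pattern: keep one character in every 3, starting at position 2 (positions 2nd, 5th, 8th, ...).
For "ckgoipwyw" the result is "kiy".

kiy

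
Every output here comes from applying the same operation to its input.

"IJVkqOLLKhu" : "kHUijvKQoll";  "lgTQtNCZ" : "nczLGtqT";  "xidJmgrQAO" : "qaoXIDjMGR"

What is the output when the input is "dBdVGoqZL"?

QzlDbDvgO

The rule is to flip the case of every letter, then move the last 3 characters to the front (rotate right by 3).
Applying both steps to "dBdVGoqZL": "DbDvgOQzl", then "QzlDbDvgO".
(Check on "IJVkqOLLKhu": → "ijvKQollkHU" → "kHUijvKQoll" ✓)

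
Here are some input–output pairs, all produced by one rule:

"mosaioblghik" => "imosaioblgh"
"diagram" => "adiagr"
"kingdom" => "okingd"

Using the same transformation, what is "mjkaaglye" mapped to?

The rule is to delete the last character, then move the last character to the front.
For "mjkaaglye", step one produces "mjkaagly"; step two turns that into "ymjkaagl".

ymjkaagl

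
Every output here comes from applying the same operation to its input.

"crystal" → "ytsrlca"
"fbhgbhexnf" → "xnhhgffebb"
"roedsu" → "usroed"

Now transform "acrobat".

Each output is the input with this applied: sort the characters into reverse alphabetical order.
Doing the same to "acrobat": "trocbaa".

trocbaa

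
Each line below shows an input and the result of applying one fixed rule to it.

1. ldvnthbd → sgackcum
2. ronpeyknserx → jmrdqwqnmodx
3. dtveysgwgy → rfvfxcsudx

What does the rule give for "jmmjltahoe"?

The rule is to shift every letter 1 place backward in the alphabet (wrapping around), then swap the front and back halves of the string.
"jmmjltahoe" → "illikszgnd" → "szgndillik".

szgndillik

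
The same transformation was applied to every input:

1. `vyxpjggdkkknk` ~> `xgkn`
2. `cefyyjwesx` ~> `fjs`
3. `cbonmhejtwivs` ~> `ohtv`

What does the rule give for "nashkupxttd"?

sut

In each case the input is transformed by: keep one character in every 3, starting at position 3 (positions 3rd, 6th, 9th, ...).
On "nashkupxttd" that produces "sut".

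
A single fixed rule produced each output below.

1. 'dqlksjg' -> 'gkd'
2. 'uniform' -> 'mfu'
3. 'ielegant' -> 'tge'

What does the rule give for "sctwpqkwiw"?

wkws

The transformation: reverse the string, then keep one character in every 3, starting at position 1 (positions 1st, 4th, 7th, ...).
Doing the same to "sctwpqkwiw": "wkws".
(Check on "uniform": → "mrofinu" → "mfu" ✓)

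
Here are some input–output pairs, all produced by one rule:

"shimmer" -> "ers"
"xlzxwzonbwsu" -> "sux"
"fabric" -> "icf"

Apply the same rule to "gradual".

alg

In each case the input is transformed by: move the last 2 characters to the front (rotate right by 2), then keep only the first 3 characters.
Starting from "gradual": after the first operation, "algradu"; after the second, "alg".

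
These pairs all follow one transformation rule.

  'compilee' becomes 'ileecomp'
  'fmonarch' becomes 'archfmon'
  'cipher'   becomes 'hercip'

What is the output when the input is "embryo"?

The pattern: swap the front and back halves of the string.
On "embryo" that produces "ryoemb".

ryoemb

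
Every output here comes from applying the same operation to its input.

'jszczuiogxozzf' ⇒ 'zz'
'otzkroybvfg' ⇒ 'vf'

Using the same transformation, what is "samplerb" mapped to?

er

The pattern: move the last 3 characters to the front (rotate right by 3), then keep only the first 2 characters.
Starting from "samplerb": after the first operation, "erbsampl"; after the second, "er".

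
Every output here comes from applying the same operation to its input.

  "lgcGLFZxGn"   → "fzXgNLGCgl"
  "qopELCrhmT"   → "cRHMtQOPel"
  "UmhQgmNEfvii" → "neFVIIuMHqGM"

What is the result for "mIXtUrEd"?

Each output is the input with this applied: flip the case of every letter, then swap the front and back halves of the string.
Applying both steps to "mIXtUrEd": "MixTuReD", then "uReDMixT".
(Check on "lgcGLFZxGn": → "LGCglfzXgN" → "fzXgNLGCgl" ✓)

uReDMixT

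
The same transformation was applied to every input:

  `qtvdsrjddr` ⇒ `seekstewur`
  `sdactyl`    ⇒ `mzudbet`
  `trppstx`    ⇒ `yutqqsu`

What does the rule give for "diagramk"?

Rule — shift every letter 1 place forward in the alphabet (wrapping around), then reverse the string.
Applying both steps to "diagramk": "ejbhsbnl", then "lnbshbje".

lnbshbje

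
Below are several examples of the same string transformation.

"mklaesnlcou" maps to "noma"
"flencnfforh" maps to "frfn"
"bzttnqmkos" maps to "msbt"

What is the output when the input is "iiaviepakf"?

The rule is to keep one character in every 3, starting at position 1 (positions 1st, 4th, 7th, ...), then move the last 2 characters to the front (rotate right by 2).
Applying both steps to "iiaviepakf": "ivpf", then "pfiv".

pfiv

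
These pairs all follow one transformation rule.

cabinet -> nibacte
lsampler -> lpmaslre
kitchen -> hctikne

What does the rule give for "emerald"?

aremedl

Looking at the pairs, the operation is to move the last 2 characters to the front (rotate right by 2), then reverse the string.
"emerald" → "ldemera" → "aremedl".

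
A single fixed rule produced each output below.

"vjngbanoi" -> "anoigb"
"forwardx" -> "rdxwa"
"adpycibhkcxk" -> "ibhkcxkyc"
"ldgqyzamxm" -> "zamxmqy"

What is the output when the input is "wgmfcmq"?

The pattern: delete the first 3 characters, then move the first 2 characters to the end (rotate left by 2).
Applying both steps to "wgmfcmq": "fcmq", then "mqfc".

mqfc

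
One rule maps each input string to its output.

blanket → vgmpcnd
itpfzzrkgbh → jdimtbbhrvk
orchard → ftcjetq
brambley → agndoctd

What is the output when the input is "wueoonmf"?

Looking at the pairs, the operation is to shift every letter 2 places forward in the alphabet (wrapping around), then reverse the string.
Working it through for "wueoonmf": intermediate "ywgqqpoh", final "hopqqgwy".

hopqqgwy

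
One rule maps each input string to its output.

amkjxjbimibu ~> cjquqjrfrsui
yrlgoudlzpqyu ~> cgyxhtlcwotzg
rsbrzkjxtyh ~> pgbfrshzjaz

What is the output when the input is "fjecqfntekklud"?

Rule — shift every letter 8 places forward in the alphabet (wrapping around), then reverse the string.
"fjecqfntekklud" → "nrmkynvbmsstcl" → "lctssmbvnykmrn".

lctssmbvnykmrn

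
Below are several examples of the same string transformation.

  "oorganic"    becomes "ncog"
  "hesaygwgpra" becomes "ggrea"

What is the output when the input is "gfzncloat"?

lafn

Each output is the input with this applied: keep every other character starting from the second (positions 2nd, 4th, 6th, ...), then move the first 2 characters to the end (rotate left by 2).
Working it through for "gfzncloat": intermediate "fnla", final "lafn".
(Check on "oorganic": → "ognc" → "ncog" ✓)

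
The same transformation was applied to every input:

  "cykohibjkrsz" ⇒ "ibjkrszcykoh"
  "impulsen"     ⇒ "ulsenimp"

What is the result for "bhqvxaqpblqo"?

aqpblqobhqvx

The pattern: swap the front and back halves of the string, then move the last character to the front.
On "bhqvxaqpblqo": the first step gives "qpblqobhqvxa", and the second then gives "aqpblqobhqvx".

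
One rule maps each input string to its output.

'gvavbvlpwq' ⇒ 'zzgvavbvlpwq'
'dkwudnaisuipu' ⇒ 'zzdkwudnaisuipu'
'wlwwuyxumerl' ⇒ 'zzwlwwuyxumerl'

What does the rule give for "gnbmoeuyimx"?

Looking at the pairs, the operation is to prepend "zz".
"gnbmoeuyimx" → "zzgnbmoeuyimx".

zzgnbmoeuyimx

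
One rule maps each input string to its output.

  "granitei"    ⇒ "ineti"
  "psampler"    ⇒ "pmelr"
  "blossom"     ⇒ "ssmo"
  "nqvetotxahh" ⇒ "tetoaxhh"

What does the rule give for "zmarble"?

Rule — delete the first 3 characters, then swap each adjacent pair of characters (1↔2, 3↔4, ...).
Working it through for "zmarble": intermediate "rble", final "brel".

brel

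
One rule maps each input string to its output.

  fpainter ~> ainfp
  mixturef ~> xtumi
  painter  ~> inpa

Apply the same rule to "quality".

alqu

Each output is the input with this applied: delete the last 3 characters, then move the first 2 characters to the end (rotate left by 2).
Applying both steps to "quality": "qual", then "alqu".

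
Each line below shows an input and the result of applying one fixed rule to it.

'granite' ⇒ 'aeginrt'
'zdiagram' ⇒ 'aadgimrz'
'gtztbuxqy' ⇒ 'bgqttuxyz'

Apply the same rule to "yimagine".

aegiimny

In each case the input is transformed by: sort the characters into alphabetical order.
For "yimagine" the result is "aegiimny".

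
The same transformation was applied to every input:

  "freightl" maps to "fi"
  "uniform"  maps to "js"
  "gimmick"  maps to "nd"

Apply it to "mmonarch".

Rule — shift every letter 1 place forward in the alphabet (wrapping around), then keep one character in every 3, starting at position 3 (positions 3rd, 6th, 9th, ...).
Applying both steps to "mmonarch": "nnpobsdi", then "ps".

ps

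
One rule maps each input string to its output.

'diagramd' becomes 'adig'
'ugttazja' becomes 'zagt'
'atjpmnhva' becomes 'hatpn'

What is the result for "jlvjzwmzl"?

The rule is to move the last 3 characters to the front (rotate right by 3), then keep every other character starting from the first (positions 1st, 3rd, 5th, ...).
On "jlvjzwmzl": the first step gives "mzljlvjzw", and the second then gives "mlljw".

mlljw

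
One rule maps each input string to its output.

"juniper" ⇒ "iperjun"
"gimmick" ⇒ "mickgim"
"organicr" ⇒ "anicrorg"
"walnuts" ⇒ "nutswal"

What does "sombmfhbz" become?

Looking at the pairs, the operation is to move the first 3 characters to the end (rotate left by 3).
So "sombmfhbz" becomes "bmfhbzsom".

bmfhbzsom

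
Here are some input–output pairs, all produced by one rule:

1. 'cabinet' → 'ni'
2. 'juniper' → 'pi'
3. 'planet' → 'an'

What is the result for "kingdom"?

The transformation: take characters alternately from the front and the back (1st, last, 2nd, 2nd-last, ...), then keep only the last 2 characters.
For "kingdom", step one produces "kmiondg"; step two turns that into "dg".

dg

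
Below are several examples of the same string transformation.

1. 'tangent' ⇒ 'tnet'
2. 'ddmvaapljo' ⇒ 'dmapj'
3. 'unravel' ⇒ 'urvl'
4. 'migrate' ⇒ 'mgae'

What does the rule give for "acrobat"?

Looking at the pairs, the operation is to keep every other character starting from the first (positions 1st, 3rd, 5th, ...).
On "acrobat" that produces "arbt".

arbt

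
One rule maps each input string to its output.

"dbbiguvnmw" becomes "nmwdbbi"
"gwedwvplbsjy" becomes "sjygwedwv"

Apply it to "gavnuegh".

eghga

The transformation: move the last 3 characters to the front (rotate right by 3), then delete the last 3 characters.
Starting from "gavnuegh": after the first operation, "eghgavnu"; after the second, "eghga".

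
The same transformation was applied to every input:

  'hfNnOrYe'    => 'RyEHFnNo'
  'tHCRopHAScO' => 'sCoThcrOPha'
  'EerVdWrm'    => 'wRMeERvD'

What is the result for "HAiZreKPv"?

The pattern: flip the case of every letter, then move the last 3 characters to the front (rotate right by 3).
On "HAiZreKPv": the first step gives "haIzREkpV", and the second then gives "kpVhaIzRE".
(Check on "hfNnOrYe": → "HFnNoRyE" → "RyEHFnNo" ✓)

kpVhaIzRE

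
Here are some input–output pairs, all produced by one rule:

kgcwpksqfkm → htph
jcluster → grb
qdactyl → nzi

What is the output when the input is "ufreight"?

rbe

Each output is the input with this applied: keep one character in every 3, starting at position 1 (positions 1st, 4th, 7th, ...), then shift every letter 3 places backward in the alphabet (wrapping around).
Working it through for "ufreight": intermediate "ueh", final "rbe".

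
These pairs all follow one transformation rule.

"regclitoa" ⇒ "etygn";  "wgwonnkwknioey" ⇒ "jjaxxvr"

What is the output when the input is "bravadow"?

What's happening: shift every letter 13 places forward in the alphabet (wrapping around) — i.e. ROT13, then keep every other character starting from the first (positions 1st, 3rd, 5th, ...).
Starting from "bravadow": after the first operation, "oeninqbj"; after the second, "onnb".

onnb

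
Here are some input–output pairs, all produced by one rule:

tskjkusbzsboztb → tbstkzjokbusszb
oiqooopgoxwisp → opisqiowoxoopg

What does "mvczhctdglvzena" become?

The transformation: take characters alternately from the front and the back (1st, last, 2nd, 2nd-last, ...).
On "mvczhctdglvzena" that produces "mavncezzhvcltgd".

mavncezzhvcltgd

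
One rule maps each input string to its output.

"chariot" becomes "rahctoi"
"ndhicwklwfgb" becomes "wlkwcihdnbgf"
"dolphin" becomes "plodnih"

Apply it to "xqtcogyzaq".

The transformation: reverse the string, then move the first 3 characters to the end (rotate left by 3).
So "xqtcogyzaq" becomes "ygoctqxqaz".

ygoctqxqaz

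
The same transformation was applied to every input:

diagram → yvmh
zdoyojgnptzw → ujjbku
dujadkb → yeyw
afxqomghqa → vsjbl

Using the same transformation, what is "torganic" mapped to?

omvd

The pattern: keep every other character starting from the first (positions 1st, 3rd, 5th, ...), then shift every letter 5 places backward in the alphabet (wrapping around).
Doing the same to "torganic": "omvd".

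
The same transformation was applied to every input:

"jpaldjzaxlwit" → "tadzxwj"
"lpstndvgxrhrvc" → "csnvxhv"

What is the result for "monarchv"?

vnrh

The rule is to swap the first and last characters, then keep every other character starting from the first (positions 1st, 3rd, 5th, ...).
Starting from "monarchv": after the first operation, "vonarchm"; after the second, "vnrh".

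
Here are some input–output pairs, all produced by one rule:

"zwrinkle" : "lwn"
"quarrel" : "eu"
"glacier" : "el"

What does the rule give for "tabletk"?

ta

Rule — move the last 3 characters to the front (rotate right by 3), then keep one character in every 3, starting at position 2 (positions 2nd, 5th, 8th, ...).
Working it through for "tabletk": intermediate "etktabl", final "ta".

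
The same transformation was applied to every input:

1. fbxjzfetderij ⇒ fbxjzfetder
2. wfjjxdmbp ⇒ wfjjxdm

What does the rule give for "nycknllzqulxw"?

nycknllzqul

Each output is the input with this applied: delete the last 2 characters.
Applying that to "nycknllzqulxw" gives "nycknllzqul".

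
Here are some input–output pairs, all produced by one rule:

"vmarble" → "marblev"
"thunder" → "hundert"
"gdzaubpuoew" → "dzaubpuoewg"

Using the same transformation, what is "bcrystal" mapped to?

crystalb

In each case the input is transformed by: move the first character to the end.
Applying that to "bcrystal" gives "crystalb".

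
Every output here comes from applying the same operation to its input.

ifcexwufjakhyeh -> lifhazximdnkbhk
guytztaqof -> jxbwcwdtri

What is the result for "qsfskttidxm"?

tvivnwwlgap

What's happening: shift every letter 3 places forward in the alphabet (wrapping around).
Doing the same to "qsfskttidxm": "tvivnwwlgap".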